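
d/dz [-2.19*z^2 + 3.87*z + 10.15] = 3.87 - 4.38*z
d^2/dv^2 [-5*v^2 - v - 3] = -10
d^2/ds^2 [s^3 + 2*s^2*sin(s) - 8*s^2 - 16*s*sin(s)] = -2*s^2*sin(s) + 16*s*sin(s) + 8*s*cos(s) + 6*s + 4*sin(s) - 32*cos(s) - 16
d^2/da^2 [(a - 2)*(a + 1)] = 2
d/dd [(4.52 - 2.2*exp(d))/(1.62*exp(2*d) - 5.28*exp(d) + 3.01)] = (3.564*exp(2*d) - 14.6448*exp(d) + 17.2436)*exp(d)/(2.6244*exp(4*d) - 17.1072*exp(3*d) + 37.6308*exp(2*d) - 31.7856*exp(d) + 9.0601)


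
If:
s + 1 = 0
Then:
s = -1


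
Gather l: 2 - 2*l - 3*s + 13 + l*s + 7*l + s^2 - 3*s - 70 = l*(s + 5) + s^2 - 6*s - 55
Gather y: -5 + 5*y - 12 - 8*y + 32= 15 - 3*y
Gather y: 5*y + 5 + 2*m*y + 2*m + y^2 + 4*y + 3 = 2*m + y^2 + y*(2*m + 9) + 8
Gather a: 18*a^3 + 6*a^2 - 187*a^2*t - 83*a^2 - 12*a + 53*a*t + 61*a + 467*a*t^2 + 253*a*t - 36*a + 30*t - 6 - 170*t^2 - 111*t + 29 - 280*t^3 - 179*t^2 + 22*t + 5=18*a^3 + a^2*(-187*t - 77) + a*(467*t^2 + 306*t + 13) - 280*t^3 - 349*t^2 - 59*t + 28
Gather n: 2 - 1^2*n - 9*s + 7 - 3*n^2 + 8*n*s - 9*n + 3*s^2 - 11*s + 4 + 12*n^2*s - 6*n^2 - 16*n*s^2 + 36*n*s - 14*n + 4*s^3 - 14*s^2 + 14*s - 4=n^2*(12*s - 9) + n*(-16*s^2 + 44*s - 24) + 4*s^3 - 11*s^2 - 6*s + 9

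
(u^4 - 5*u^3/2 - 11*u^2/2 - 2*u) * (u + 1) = u^5 - 3*u^4/2 - 8*u^3 - 15*u^2/2 - 2*u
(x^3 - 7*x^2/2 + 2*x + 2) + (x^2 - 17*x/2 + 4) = x^3 - 5*x^2/2 - 13*x/2 + 6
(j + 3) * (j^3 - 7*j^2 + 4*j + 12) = j^4 - 4*j^3 - 17*j^2 + 24*j + 36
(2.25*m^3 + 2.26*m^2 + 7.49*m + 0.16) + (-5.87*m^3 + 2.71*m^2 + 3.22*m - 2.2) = -3.62*m^3 + 4.97*m^2 + 10.71*m - 2.04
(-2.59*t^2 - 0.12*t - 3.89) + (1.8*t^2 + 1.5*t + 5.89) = -0.79*t^2 + 1.38*t + 2.0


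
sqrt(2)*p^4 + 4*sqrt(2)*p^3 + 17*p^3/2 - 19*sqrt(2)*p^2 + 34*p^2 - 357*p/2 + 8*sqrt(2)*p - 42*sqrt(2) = (p - 3)*(p + 7)*(p + 4*sqrt(2))*(sqrt(2)*p + 1/2)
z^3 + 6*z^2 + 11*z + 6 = (z + 1)*(z + 2)*(z + 3)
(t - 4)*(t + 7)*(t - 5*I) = t^3 + 3*t^2 - 5*I*t^2 - 28*t - 15*I*t + 140*I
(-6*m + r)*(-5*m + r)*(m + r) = 30*m^3 + 19*m^2*r - 10*m*r^2 + r^3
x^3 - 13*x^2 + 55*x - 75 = (x - 5)^2*(x - 3)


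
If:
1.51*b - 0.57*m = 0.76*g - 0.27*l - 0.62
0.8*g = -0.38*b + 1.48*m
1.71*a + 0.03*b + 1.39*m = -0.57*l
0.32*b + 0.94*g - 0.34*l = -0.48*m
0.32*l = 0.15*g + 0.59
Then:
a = -0.98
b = -0.31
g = 0.74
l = 2.19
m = 0.32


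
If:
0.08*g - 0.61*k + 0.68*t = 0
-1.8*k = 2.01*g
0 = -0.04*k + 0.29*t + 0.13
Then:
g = 0.46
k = -0.52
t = -0.52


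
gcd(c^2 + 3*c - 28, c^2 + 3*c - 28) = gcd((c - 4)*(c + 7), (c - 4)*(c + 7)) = c^2 + 3*c - 28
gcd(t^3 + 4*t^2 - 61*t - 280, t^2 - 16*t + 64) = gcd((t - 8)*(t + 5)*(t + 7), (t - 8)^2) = t - 8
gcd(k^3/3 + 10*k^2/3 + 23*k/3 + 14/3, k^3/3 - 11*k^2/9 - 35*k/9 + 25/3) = 1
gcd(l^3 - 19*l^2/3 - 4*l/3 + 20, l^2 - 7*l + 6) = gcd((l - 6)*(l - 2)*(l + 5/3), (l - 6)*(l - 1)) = l - 6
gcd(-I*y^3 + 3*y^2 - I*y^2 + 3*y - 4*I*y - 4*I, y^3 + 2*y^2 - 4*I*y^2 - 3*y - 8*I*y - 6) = y - I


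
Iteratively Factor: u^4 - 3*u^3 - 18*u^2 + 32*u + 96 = (u + 2)*(u^3 - 5*u^2 - 8*u + 48) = (u + 2)*(u + 3)*(u^2 - 8*u + 16) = (u - 4)*(u + 2)*(u + 3)*(u - 4)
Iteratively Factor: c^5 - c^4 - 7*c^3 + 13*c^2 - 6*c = (c - 2)*(c^4 + c^3 - 5*c^2 + 3*c) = c*(c - 2)*(c^3 + c^2 - 5*c + 3) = c*(c - 2)*(c + 3)*(c^2 - 2*c + 1) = c*(c - 2)*(c - 1)*(c + 3)*(c - 1)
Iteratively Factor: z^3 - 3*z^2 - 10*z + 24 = (z - 4)*(z^2 + z - 6) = (z - 4)*(z - 2)*(z + 3)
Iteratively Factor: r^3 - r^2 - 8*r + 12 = (r - 2)*(r^2 + r - 6) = (r - 2)*(r + 3)*(r - 2)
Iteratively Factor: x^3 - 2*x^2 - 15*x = (x + 3)*(x^2 - 5*x) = (x - 5)*(x + 3)*(x)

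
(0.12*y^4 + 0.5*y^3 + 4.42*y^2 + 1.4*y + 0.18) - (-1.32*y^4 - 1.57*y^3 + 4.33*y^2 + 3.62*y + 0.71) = 1.44*y^4 + 2.07*y^3 + 0.0899999999999999*y^2 - 2.22*y - 0.53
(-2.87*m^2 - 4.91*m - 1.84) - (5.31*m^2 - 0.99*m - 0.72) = -8.18*m^2 - 3.92*m - 1.12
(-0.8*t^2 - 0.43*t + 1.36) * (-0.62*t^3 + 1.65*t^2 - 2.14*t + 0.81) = 0.496*t^5 - 1.0534*t^4 + 0.1593*t^3 + 2.5162*t^2 - 3.2587*t + 1.1016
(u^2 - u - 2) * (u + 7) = u^3 + 6*u^2 - 9*u - 14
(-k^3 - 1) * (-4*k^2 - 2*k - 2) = 4*k^5 + 2*k^4 + 2*k^3 + 4*k^2 + 2*k + 2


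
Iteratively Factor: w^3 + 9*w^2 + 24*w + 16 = (w + 4)*(w^2 + 5*w + 4) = (w + 4)^2*(w + 1)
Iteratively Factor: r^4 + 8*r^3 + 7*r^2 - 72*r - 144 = (r + 4)*(r^3 + 4*r^2 - 9*r - 36) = (r + 4)^2*(r^2 - 9) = (r - 3)*(r + 4)^2*(r + 3)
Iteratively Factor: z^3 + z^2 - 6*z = (z)*(z^2 + z - 6) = z*(z - 2)*(z + 3)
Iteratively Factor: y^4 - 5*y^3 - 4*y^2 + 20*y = (y - 2)*(y^3 - 3*y^2 - 10*y) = (y - 2)*(y + 2)*(y^2 - 5*y) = (y - 5)*(y - 2)*(y + 2)*(y)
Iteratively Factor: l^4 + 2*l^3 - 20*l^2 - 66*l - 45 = (l - 5)*(l^3 + 7*l^2 + 15*l + 9) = (l - 5)*(l + 3)*(l^2 + 4*l + 3) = (l - 5)*(l + 3)^2*(l + 1)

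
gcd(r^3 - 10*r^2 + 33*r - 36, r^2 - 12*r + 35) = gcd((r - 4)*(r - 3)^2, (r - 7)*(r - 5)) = 1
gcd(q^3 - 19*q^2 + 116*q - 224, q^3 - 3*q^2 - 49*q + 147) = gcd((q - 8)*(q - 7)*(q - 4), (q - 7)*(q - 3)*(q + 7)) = q - 7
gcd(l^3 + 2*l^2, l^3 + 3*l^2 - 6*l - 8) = 1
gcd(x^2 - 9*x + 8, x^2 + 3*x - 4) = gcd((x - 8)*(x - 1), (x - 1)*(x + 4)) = x - 1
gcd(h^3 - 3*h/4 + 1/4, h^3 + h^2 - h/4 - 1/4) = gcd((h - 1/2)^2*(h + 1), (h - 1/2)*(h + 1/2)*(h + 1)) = h^2 + h/2 - 1/2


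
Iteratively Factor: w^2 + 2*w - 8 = (w + 4)*(w - 2)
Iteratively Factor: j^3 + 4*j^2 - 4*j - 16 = (j + 2)*(j^2 + 2*j - 8) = (j + 2)*(j + 4)*(j - 2)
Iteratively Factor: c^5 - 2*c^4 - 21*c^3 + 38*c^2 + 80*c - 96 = (c - 4)*(c^4 + 2*c^3 - 13*c^2 - 14*c + 24) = (c - 4)*(c - 3)*(c^3 + 5*c^2 + 2*c - 8) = (c - 4)*(c - 3)*(c + 4)*(c^2 + c - 2) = (c - 4)*(c - 3)*(c - 1)*(c + 4)*(c + 2)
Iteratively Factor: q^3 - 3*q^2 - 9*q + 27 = (q - 3)*(q^2 - 9) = (q - 3)^2*(q + 3)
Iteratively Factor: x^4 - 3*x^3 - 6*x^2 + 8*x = (x - 4)*(x^3 + x^2 - 2*x) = (x - 4)*(x + 2)*(x^2 - x) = x*(x - 4)*(x + 2)*(x - 1)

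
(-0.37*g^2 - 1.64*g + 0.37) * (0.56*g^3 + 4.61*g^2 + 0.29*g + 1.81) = -0.2072*g^5 - 2.6241*g^4 - 7.4605*g^3 + 0.5604*g^2 - 2.8611*g + 0.6697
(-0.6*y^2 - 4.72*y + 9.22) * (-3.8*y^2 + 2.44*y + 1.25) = 2.28*y^4 + 16.472*y^3 - 47.3028*y^2 + 16.5968*y + 11.525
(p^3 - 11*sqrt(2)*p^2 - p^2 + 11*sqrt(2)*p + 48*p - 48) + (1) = p^3 - 11*sqrt(2)*p^2 - p^2 + 11*sqrt(2)*p + 48*p - 47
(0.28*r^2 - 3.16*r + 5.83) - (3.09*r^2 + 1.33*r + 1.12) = -2.81*r^2 - 4.49*r + 4.71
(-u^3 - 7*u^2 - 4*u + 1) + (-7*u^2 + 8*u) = -u^3 - 14*u^2 + 4*u + 1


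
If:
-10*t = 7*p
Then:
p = -10*t/7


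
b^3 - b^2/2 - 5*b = b*(b - 5/2)*(b + 2)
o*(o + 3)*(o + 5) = o^3 + 8*o^2 + 15*o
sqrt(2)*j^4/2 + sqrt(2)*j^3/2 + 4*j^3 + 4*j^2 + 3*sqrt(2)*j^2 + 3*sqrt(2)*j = j*(j + sqrt(2))*(j + 3*sqrt(2))*(sqrt(2)*j/2 + sqrt(2)/2)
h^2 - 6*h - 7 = (h - 7)*(h + 1)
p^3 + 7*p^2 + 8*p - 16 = (p - 1)*(p + 4)^2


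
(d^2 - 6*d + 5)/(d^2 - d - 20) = (d - 1)/(d + 4)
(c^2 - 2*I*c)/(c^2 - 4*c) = (c - 2*I)/(c - 4)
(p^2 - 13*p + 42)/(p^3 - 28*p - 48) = (p - 7)/(p^2 + 6*p + 8)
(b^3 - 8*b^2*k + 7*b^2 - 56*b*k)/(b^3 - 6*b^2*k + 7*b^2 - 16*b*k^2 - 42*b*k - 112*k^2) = b/(b + 2*k)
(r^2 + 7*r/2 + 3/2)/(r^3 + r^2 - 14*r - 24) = (r + 1/2)/(r^2 - 2*r - 8)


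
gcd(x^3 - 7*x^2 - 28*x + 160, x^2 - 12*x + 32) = x^2 - 12*x + 32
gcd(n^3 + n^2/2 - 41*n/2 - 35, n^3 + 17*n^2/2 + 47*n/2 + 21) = n^2 + 11*n/2 + 7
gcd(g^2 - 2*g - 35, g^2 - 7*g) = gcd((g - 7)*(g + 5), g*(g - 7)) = g - 7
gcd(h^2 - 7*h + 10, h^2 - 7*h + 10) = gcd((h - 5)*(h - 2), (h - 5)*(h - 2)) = h^2 - 7*h + 10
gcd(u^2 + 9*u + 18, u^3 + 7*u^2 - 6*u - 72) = u + 6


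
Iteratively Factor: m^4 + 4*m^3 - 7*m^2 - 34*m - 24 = (m + 4)*(m^3 - 7*m - 6) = (m + 2)*(m + 4)*(m^2 - 2*m - 3) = (m - 3)*(m + 2)*(m + 4)*(m + 1)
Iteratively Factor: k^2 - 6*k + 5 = (k - 5)*(k - 1)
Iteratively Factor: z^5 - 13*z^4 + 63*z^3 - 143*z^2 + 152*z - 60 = (z - 2)*(z^4 - 11*z^3 + 41*z^2 - 61*z + 30) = (z - 3)*(z - 2)*(z^3 - 8*z^2 + 17*z - 10) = (z - 5)*(z - 3)*(z - 2)*(z^2 - 3*z + 2) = (z - 5)*(z - 3)*(z - 2)*(z - 1)*(z - 2)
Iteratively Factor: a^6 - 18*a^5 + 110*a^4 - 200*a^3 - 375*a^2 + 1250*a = (a - 5)*(a^5 - 13*a^4 + 45*a^3 + 25*a^2 - 250*a) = (a - 5)^2*(a^4 - 8*a^3 + 5*a^2 + 50*a) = a*(a - 5)^2*(a^3 - 8*a^2 + 5*a + 50) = a*(a - 5)^2*(a + 2)*(a^2 - 10*a + 25) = a*(a - 5)^3*(a + 2)*(a - 5)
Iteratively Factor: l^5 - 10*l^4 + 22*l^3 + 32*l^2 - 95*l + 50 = (l - 1)*(l^4 - 9*l^3 + 13*l^2 + 45*l - 50) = (l - 1)^2*(l^3 - 8*l^2 + 5*l + 50) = (l - 5)*(l - 1)^2*(l^2 - 3*l - 10) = (l - 5)^2*(l - 1)^2*(l + 2)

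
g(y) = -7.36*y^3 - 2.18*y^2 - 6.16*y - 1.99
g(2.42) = -133.97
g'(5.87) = -792.56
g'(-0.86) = -18.74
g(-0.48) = 1.28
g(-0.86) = 6.38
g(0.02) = -2.11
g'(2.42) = -146.02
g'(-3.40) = -246.58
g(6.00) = -1707.19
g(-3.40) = 283.03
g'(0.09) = -6.73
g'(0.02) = -6.26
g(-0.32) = -0.00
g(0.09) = -2.57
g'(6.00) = -827.20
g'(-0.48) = -9.15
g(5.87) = -1601.91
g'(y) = -22.08*y^2 - 4.36*y - 6.16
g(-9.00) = 5242.31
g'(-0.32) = -7.03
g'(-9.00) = -1755.40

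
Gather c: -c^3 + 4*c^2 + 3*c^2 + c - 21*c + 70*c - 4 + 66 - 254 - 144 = -c^3 + 7*c^2 + 50*c - 336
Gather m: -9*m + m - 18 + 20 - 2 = -8*m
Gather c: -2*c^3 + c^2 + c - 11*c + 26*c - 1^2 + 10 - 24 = -2*c^3 + c^2 + 16*c - 15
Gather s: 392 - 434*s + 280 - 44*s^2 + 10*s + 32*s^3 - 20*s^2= 32*s^3 - 64*s^2 - 424*s + 672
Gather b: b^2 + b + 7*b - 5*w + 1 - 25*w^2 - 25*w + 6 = b^2 + 8*b - 25*w^2 - 30*w + 7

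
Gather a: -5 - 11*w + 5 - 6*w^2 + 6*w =-6*w^2 - 5*w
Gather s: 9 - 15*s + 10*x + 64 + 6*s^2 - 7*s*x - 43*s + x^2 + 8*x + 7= 6*s^2 + s*(-7*x - 58) + x^2 + 18*x + 80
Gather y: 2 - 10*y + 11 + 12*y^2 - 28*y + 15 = 12*y^2 - 38*y + 28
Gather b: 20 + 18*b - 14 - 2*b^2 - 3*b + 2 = -2*b^2 + 15*b + 8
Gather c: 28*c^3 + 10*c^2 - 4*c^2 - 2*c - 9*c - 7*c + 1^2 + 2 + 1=28*c^3 + 6*c^2 - 18*c + 4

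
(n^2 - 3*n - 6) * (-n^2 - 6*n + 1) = -n^4 - 3*n^3 + 25*n^2 + 33*n - 6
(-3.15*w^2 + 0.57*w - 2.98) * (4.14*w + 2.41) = -13.041*w^3 - 5.2317*w^2 - 10.9635*w - 7.1818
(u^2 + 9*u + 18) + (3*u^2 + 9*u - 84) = 4*u^2 + 18*u - 66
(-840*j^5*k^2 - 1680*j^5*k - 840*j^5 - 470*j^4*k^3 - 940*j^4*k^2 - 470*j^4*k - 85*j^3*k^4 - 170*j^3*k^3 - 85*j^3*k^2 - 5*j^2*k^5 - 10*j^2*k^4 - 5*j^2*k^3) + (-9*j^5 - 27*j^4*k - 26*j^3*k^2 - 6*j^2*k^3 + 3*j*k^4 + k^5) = -840*j^5*k^2 - 1680*j^5*k - 849*j^5 - 470*j^4*k^3 - 940*j^4*k^2 - 497*j^4*k - 85*j^3*k^4 - 170*j^3*k^3 - 111*j^3*k^2 - 5*j^2*k^5 - 10*j^2*k^4 - 11*j^2*k^3 + 3*j*k^4 + k^5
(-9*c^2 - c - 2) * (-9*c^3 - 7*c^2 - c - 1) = 81*c^5 + 72*c^4 + 34*c^3 + 24*c^2 + 3*c + 2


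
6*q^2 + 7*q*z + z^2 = (q + z)*(6*q + z)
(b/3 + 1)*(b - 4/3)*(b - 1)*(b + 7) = b^4/3 + 23*b^3/9 - b^2/3 - 107*b/9 + 28/3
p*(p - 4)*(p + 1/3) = p^3 - 11*p^2/3 - 4*p/3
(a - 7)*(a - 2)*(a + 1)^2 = a^4 - 7*a^3 - 3*a^2 + 19*a + 14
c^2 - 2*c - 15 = (c - 5)*(c + 3)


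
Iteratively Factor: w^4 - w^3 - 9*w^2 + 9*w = (w - 1)*(w^3 - 9*w) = (w - 1)*(w + 3)*(w^2 - 3*w) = (w - 3)*(w - 1)*(w + 3)*(w)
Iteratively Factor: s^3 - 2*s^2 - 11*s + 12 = (s - 1)*(s^2 - s - 12) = (s - 4)*(s - 1)*(s + 3)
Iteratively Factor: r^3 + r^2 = (r + 1)*(r^2) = r*(r + 1)*(r)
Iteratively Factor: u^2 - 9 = (u - 3)*(u + 3)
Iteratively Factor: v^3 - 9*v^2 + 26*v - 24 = (v - 3)*(v^2 - 6*v + 8) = (v - 3)*(v - 2)*(v - 4)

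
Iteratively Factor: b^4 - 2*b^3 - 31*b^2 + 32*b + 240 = (b + 3)*(b^3 - 5*b^2 - 16*b + 80) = (b - 4)*(b + 3)*(b^2 - b - 20) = (b - 5)*(b - 4)*(b + 3)*(b + 4)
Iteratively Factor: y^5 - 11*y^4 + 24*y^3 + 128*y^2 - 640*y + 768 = (y - 4)*(y^4 - 7*y^3 - 4*y^2 + 112*y - 192) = (y - 4)^2*(y^3 - 3*y^2 - 16*y + 48) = (y - 4)^3*(y^2 + y - 12) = (y - 4)^3*(y - 3)*(y + 4)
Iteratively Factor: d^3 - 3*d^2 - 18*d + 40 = (d - 2)*(d^2 - d - 20) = (d - 2)*(d + 4)*(d - 5)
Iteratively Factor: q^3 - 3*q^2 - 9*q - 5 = (q + 1)*(q^2 - 4*q - 5) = (q - 5)*(q + 1)*(q + 1)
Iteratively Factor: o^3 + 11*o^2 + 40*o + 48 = (o + 4)*(o^2 + 7*o + 12) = (o + 3)*(o + 4)*(o + 4)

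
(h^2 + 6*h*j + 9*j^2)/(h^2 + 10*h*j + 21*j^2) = (h + 3*j)/(h + 7*j)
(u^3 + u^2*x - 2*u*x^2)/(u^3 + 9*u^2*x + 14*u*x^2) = (u - x)/(u + 7*x)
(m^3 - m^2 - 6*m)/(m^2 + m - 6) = m*(m^2 - m - 6)/(m^2 + m - 6)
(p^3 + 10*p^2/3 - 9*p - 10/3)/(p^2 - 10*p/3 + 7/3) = (3*p^3 + 10*p^2 - 27*p - 10)/(3*p^2 - 10*p + 7)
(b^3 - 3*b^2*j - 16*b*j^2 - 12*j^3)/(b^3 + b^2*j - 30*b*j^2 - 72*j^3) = (b^2 + 3*b*j + 2*j^2)/(b^2 + 7*b*j + 12*j^2)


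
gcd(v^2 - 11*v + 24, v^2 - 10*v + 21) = v - 3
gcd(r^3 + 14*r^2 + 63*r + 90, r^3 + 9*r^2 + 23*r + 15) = r^2 + 8*r + 15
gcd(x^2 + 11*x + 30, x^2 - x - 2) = 1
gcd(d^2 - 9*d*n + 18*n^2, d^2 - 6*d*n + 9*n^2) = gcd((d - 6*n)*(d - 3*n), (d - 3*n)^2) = d - 3*n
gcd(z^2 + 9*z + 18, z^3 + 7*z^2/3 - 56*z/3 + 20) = z + 6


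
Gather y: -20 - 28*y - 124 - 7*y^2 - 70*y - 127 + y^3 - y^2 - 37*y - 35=y^3 - 8*y^2 - 135*y - 306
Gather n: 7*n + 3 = 7*n + 3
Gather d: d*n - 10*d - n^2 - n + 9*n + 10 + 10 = d*(n - 10) - n^2 + 8*n + 20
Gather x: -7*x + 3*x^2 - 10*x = 3*x^2 - 17*x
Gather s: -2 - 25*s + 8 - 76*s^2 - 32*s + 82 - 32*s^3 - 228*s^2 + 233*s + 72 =-32*s^3 - 304*s^2 + 176*s + 160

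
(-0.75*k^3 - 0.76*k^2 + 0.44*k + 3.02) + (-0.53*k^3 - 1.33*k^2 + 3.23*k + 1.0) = -1.28*k^3 - 2.09*k^2 + 3.67*k + 4.02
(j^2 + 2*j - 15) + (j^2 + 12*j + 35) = 2*j^2 + 14*j + 20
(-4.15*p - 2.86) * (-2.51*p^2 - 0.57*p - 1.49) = 10.4165*p^3 + 9.5441*p^2 + 7.8137*p + 4.2614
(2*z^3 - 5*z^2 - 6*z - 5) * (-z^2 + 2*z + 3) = -2*z^5 + 9*z^4 + 2*z^3 - 22*z^2 - 28*z - 15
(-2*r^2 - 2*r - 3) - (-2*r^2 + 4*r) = -6*r - 3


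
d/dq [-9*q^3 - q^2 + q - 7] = -27*q^2 - 2*q + 1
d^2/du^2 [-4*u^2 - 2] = -8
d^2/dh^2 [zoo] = 0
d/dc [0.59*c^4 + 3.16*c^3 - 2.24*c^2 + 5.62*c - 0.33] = 2.36*c^3 + 9.48*c^2 - 4.48*c + 5.62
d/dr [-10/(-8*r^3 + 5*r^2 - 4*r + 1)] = 20*(-12*r^2 + 5*r - 2)/(8*r^3 - 5*r^2 + 4*r - 1)^2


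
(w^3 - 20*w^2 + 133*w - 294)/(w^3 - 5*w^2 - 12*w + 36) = (w^2 - 14*w + 49)/(w^2 + w - 6)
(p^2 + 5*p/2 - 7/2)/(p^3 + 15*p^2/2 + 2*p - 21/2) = (2*p + 7)/(2*p^2 + 17*p + 21)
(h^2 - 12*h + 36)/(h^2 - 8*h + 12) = (h - 6)/(h - 2)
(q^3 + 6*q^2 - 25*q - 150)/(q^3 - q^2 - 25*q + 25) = (q + 6)/(q - 1)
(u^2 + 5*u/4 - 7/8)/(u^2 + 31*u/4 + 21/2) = (u - 1/2)/(u + 6)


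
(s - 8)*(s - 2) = s^2 - 10*s + 16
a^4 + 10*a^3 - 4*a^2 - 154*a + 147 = (a - 3)*(a - 1)*(a + 7)^2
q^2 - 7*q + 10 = (q - 5)*(q - 2)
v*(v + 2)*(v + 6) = v^3 + 8*v^2 + 12*v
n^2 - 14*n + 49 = (n - 7)^2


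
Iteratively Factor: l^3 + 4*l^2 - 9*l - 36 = (l + 3)*(l^2 + l - 12) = (l - 3)*(l + 3)*(l + 4)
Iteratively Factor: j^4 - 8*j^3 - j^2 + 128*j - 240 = (j - 4)*(j^3 - 4*j^2 - 17*j + 60) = (j - 4)*(j - 3)*(j^2 - j - 20) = (j - 4)*(j - 3)*(j + 4)*(j - 5)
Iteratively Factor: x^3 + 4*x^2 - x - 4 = (x - 1)*(x^2 + 5*x + 4) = (x - 1)*(x + 1)*(x + 4)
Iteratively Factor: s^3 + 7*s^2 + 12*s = (s + 3)*(s^2 + 4*s) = (s + 3)*(s + 4)*(s)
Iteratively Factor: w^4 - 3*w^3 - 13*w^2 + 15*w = (w - 5)*(w^3 + 2*w^2 - 3*w) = w*(w - 5)*(w^2 + 2*w - 3) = w*(w - 5)*(w + 3)*(w - 1)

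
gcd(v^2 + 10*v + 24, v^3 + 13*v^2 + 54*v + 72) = v^2 + 10*v + 24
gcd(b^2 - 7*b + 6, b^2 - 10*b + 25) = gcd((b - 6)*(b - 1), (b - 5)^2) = 1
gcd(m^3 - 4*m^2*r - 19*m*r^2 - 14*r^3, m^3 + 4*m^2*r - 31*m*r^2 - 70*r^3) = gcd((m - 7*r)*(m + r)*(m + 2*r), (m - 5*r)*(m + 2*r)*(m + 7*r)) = m + 2*r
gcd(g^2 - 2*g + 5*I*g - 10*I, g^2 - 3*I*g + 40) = g + 5*I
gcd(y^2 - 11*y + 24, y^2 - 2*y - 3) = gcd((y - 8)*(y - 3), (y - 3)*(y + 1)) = y - 3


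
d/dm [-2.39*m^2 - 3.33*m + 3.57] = -4.78*m - 3.33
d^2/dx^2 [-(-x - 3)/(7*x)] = 6/(7*x^3)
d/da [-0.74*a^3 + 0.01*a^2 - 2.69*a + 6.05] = -2.22*a^2 + 0.02*a - 2.69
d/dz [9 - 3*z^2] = -6*z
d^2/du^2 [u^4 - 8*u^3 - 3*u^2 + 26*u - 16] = 12*u^2 - 48*u - 6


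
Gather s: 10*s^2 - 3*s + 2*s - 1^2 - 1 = 10*s^2 - s - 2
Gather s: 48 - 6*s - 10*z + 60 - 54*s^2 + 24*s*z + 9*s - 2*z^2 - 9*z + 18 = -54*s^2 + s*(24*z + 3) - 2*z^2 - 19*z + 126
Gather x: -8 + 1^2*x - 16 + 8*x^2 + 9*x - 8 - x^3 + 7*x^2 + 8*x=-x^3 + 15*x^2 + 18*x - 32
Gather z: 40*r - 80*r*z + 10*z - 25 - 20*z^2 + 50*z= 40*r - 20*z^2 + z*(60 - 80*r) - 25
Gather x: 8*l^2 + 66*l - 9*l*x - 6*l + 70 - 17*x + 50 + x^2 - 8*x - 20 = 8*l^2 + 60*l + x^2 + x*(-9*l - 25) + 100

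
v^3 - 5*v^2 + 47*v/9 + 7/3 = (v - 3)*(v - 7/3)*(v + 1/3)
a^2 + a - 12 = (a - 3)*(a + 4)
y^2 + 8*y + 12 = (y + 2)*(y + 6)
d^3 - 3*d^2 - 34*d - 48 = (d - 8)*(d + 2)*(d + 3)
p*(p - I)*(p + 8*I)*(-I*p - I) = -I*p^4 + 7*p^3 - I*p^3 + 7*p^2 - 8*I*p^2 - 8*I*p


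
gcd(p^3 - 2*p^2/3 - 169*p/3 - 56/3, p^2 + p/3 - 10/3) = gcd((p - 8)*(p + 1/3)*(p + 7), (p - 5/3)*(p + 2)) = 1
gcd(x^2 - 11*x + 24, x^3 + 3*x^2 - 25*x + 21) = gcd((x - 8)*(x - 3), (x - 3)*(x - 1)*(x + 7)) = x - 3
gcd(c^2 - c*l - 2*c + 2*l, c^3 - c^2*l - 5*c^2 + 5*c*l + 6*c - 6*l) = c^2 - c*l - 2*c + 2*l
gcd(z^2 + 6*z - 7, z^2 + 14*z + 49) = z + 7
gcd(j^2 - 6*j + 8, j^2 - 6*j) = 1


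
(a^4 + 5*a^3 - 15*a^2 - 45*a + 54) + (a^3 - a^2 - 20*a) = a^4 + 6*a^3 - 16*a^2 - 65*a + 54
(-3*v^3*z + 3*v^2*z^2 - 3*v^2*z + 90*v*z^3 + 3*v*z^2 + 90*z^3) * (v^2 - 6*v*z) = -3*v^5*z + 21*v^4*z^2 - 3*v^4*z + 72*v^3*z^3 + 21*v^3*z^2 - 540*v^2*z^4 + 72*v^2*z^3 - 540*v*z^4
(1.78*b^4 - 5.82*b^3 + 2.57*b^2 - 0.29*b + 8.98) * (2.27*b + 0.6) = 4.0406*b^5 - 12.1434*b^4 + 2.3419*b^3 + 0.8837*b^2 + 20.2106*b + 5.388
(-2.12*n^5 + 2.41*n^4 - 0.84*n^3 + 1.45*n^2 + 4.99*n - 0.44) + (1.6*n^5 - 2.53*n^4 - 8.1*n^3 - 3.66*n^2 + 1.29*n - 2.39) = -0.52*n^5 - 0.12*n^4 - 8.94*n^3 - 2.21*n^2 + 6.28*n - 2.83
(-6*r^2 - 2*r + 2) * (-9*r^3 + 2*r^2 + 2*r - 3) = 54*r^5 + 6*r^4 - 34*r^3 + 18*r^2 + 10*r - 6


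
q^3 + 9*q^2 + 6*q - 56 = (q - 2)*(q + 4)*(q + 7)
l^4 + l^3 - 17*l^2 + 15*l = l*(l - 3)*(l - 1)*(l + 5)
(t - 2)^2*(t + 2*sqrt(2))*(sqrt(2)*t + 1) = sqrt(2)*t^4 - 4*sqrt(2)*t^3 + 5*t^3 - 20*t^2 + 6*sqrt(2)*t^2 - 8*sqrt(2)*t + 20*t + 8*sqrt(2)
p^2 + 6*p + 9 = (p + 3)^2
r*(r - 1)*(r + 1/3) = r^3 - 2*r^2/3 - r/3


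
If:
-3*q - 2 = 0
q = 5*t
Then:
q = -2/3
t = -2/15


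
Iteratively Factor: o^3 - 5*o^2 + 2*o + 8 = (o - 4)*(o^2 - o - 2) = (o - 4)*(o - 2)*(o + 1)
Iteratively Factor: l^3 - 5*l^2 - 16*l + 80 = (l + 4)*(l^2 - 9*l + 20) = (l - 4)*(l + 4)*(l - 5)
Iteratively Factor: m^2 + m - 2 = (m + 2)*(m - 1)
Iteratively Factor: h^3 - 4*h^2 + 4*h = (h - 2)*(h^2 - 2*h) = h*(h - 2)*(h - 2)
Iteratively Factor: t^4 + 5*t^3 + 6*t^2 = (t)*(t^3 + 5*t^2 + 6*t) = t*(t + 3)*(t^2 + 2*t) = t^2*(t + 3)*(t + 2)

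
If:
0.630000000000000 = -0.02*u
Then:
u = -31.50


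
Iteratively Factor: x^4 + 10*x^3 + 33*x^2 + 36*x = (x)*(x^3 + 10*x^2 + 33*x + 36) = x*(x + 4)*(x^2 + 6*x + 9) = x*(x + 3)*(x + 4)*(x + 3)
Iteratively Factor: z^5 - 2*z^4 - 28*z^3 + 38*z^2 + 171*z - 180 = (z - 1)*(z^4 - z^3 - 29*z^2 + 9*z + 180) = (z - 1)*(z + 3)*(z^3 - 4*z^2 - 17*z + 60) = (z - 1)*(z + 3)*(z + 4)*(z^2 - 8*z + 15) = (z - 5)*(z - 1)*(z + 3)*(z + 4)*(z - 3)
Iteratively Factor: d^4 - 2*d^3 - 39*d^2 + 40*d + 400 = (d + 4)*(d^3 - 6*d^2 - 15*d + 100) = (d + 4)^2*(d^2 - 10*d + 25) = (d - 5)*(d + 4)^2*(d - 5)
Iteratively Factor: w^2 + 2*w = (w)*(w + 2)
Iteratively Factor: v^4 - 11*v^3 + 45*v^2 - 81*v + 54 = (v - 2)*(v^3 - 9*v^2 + 27*v - 27) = (v - 3)*(v - 2)*(v^2 - 6*v + 9) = (v - 3)^2*(v - 2)*(v - 3)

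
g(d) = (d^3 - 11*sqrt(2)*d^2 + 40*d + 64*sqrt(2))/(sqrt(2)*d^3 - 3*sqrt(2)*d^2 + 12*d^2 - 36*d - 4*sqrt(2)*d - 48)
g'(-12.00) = 1.22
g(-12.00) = 4.98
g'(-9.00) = 56.55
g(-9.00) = 29.83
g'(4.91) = -0.80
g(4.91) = 0.30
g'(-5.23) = 1.44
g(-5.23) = -3.82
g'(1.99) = 0.02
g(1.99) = -1.31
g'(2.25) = -0.05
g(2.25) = -1.31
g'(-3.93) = 0.78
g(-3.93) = -2.46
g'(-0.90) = 64.38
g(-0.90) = -7.83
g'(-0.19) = 1.15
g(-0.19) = -2.07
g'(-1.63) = 1.91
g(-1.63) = -0.59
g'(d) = (3*d^2 - 22*sqrt(2)*d + 40)/(sqrt(2)*d^3 - 3*sqrt(2)*d^2 + 12*d^2 - 36*d - 4*sqrt(2)*d - 48) + (d^3 - 11*sqrt(2)*d^2 + 40*d + 64*sqrt(2))*(-3*sqrt(2)*d^2 - 24*d + 6*sqrt(2)*d + 4*sqrt(2) + 36)/(sqrt(2)*d^3 - 3*sqrt(2)*d^2 + 12*d^2 - 36*d - 4*sqrt(2)*d - 48)^2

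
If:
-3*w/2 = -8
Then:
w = 16/3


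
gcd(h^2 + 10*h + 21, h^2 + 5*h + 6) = h + 3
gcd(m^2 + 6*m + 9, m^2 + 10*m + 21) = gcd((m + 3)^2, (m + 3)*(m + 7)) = m + 3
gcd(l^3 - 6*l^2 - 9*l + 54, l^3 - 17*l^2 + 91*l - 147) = l - 3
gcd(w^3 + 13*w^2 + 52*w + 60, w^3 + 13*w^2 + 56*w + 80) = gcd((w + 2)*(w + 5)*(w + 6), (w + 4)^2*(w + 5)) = w + 5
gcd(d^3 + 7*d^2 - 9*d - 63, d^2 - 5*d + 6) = d - 3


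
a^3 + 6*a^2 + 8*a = a*(a + 2)*(a + 4)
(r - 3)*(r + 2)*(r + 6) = r^3 + 5*r^2 - 12*r - 36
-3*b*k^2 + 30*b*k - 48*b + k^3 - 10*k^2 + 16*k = (-3*b + k)*(k - 8)*(k - 2)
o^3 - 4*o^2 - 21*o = o*(o - 7)*(o + 3)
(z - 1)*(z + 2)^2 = z^3 + 3*z^2 - 4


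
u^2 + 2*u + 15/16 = (u + 3/4)*(u + 5/4)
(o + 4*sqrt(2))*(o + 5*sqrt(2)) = o^2 + 9*sqrt(2)*o + 40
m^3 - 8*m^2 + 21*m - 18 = (m - 3)^2*(m - 2)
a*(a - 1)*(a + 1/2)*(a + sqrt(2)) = a^4 - a^3/2 + sqrt(2)*a^3 - sqrt(2)*a^2/2 - a^2/2 - sqrt(2)*a/2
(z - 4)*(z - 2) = z^2 - 6*z + 8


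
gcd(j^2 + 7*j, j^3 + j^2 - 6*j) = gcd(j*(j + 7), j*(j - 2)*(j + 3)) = j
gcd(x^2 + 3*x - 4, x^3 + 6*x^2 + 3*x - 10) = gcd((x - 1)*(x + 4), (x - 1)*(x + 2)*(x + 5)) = x - 1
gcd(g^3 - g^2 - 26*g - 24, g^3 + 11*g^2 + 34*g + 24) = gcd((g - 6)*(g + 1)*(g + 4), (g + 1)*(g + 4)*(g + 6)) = g^2 + 5*g + 4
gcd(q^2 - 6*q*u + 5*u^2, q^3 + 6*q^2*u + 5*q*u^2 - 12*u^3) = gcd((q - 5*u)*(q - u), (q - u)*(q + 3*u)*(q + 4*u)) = q - u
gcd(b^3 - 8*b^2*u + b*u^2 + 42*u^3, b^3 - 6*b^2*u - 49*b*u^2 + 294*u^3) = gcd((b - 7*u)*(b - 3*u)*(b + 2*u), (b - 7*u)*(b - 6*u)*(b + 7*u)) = -b + 7*u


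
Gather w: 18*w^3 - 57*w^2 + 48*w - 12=18*w^3 - 57*w^2 + 48*w - 12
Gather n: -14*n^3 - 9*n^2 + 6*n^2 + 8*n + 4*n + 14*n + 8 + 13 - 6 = -14*n^3 - 3*n^2 + 26*n + 15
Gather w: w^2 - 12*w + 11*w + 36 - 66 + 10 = w^2 - w - 20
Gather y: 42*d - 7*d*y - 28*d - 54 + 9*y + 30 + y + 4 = 14*d + y*(10 - 7*d) - 20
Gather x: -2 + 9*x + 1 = 9*x - 1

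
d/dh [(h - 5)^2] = 2*h - 10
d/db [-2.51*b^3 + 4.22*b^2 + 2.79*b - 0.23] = -7.53*b^2 + 8.44*b + 2.79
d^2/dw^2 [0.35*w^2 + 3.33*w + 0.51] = 0.700000000000000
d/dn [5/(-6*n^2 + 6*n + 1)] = 30*(2*n - 1)/(-6*n^2 + 6*n + 1)^2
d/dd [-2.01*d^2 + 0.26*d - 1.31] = 0.26 - 4.02*d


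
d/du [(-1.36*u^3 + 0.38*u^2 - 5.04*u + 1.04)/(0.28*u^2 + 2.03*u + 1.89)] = (-0.3808*u^4 - 5.5216*u^3 - 5.5286*u^2 + 0.854000000000001*u - 11.6368)/(0.0784*u^4 + 1.1368*u^3 + 5.1793*u^2 + 7.6734*u + 3.5721)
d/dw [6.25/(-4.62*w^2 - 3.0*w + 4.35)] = (57.75*w + 18.75)/(4.62*w^2 + 3.0*w - 4.35)^2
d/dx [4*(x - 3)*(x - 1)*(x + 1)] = 12*x^2 - 24*x - 4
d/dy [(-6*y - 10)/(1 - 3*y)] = -36/(3*y - 1)^2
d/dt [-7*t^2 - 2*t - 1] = -14*t - 2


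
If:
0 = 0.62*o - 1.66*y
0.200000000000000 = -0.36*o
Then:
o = -0.56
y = -0.21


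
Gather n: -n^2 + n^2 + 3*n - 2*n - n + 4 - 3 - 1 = 0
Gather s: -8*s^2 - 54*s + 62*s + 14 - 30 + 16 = -8*s^2 + 8*s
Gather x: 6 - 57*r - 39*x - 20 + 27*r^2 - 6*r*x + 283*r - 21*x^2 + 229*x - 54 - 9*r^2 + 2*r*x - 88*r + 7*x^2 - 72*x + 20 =18*r^2 + 138*r - 14*x^2 + x*(118 - 4*r) - 48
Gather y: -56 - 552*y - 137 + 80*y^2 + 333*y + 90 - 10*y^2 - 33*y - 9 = 70*y^2 - 252*y - 112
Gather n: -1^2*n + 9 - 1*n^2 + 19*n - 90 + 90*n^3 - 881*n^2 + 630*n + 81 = 90*n^3 - 882*n^2 + 648*n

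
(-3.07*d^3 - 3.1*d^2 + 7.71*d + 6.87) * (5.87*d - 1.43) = -18.0209*d^4 - 13.8069*d^3 + 49.6907*d^2 + 29.3016*d - 9.8241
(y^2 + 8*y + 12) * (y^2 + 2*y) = y^4 + 10*y^3 + 28*y^2 + 24*y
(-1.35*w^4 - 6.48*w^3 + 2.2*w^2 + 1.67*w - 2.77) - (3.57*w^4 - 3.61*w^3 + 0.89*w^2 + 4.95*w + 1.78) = -4.92*w^4 - 2.87*w^3 + 1.31*w^2 - 3.28*w - 4.55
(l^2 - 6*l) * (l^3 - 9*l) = l^5 - 6*l^4 - 9*l^3 + 54*l^2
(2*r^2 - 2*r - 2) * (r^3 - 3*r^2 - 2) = 2*r^5 - 8*r^4 + 4*r^3 + 2*r^2 + 4*r + 4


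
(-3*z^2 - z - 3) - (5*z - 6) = -3*z^2 - 6*z + 3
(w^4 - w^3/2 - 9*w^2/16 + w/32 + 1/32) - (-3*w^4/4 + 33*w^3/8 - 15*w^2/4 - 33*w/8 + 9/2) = 7*w^4/4 - 37*w^3/8 + 51*w^2/16 + 133*w/32 - 143/32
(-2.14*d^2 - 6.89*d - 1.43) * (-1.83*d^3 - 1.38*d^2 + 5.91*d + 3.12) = 3.9162*d^5 + 15.5619*d^4 - 0.522300000000003*d^3 - 45.4233*d^2 - 29.9481*d - 4.4616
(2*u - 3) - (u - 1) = u - 2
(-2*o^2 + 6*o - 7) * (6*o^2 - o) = -12*o^4 + 38*o^3 - 48*o^2 + 7*o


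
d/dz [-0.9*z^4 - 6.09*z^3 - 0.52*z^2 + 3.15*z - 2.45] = -3.6*z^3 - 18.27*z^2 - 1.04*z + 3.15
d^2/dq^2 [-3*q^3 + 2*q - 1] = -18*q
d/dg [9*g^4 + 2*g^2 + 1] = 36*g^3 + 4*g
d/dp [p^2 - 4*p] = 2*p - 4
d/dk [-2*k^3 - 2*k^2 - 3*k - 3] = -6*k^2 - 4*k - 3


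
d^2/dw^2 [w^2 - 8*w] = 2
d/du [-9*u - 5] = -9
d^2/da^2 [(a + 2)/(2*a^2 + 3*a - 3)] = 2*((a + 2)*(4*a + 3)^2 - (6*a + 7)*(2*a^2 + 3*a - 3))/(2*a^2 + 3*a - 3)^3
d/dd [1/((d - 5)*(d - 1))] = 2*(3 - d)/(d^4 - 12*d^3 + 46*d^2 - 60*d + 25)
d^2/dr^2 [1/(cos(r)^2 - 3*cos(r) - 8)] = (4*sin(r)^4 - 43*sin(r)^2 - 51*cos(r)/4 - 9*cos(3*r)/4 + 5)/(sin(r)^2 + 3*cos(r) + 7)^3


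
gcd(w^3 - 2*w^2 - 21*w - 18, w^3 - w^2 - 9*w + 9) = w + 3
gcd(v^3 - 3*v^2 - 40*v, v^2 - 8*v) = v^2 - 8*v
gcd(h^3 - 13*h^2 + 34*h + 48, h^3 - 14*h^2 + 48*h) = h^2 - 14*h + 48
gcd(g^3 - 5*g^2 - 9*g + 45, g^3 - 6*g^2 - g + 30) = g^2 - 8*g + 15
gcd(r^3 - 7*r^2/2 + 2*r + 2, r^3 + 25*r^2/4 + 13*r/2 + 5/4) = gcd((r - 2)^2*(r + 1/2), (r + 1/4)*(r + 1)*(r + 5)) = 1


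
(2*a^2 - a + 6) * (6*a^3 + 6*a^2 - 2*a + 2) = 12*a^5 + 6*a^4 + 26*a^3 + 42*a^2 - 14*a + 12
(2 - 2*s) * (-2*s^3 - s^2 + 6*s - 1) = 4*s^4 - 2*s^3 - 14*s^2 + 14*s - 2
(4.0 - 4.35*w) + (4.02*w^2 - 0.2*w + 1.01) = 4.02*w^2 - 4.55*w + 5.01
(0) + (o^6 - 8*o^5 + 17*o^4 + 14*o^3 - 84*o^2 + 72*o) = o^6 - 8*o^5 + 17*o^4 + 14*o^3 - 84*o^2 + 72*o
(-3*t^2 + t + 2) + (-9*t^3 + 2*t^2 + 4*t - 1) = -9*t^3 - t^2 + 5*t + 1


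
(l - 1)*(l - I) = l^2 - l - I*l + I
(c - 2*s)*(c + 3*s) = c^2 + c*s - 6*s^2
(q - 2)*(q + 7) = q^2 + 5*q - 14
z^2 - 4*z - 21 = (z - 7)*(z + 3)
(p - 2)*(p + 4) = p^2 + 2*p - 8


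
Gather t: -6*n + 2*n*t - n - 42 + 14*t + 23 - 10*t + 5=-7*n + t*(2*n + 4) - 14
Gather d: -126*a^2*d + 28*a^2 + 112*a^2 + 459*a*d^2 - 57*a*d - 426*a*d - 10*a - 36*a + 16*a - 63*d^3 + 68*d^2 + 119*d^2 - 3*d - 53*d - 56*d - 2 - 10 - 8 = 140*a^2 - 30*a - 63*d^3 + d^2*(459*a + 187) + d*(-126*a^2 - 483*a - 112) - 20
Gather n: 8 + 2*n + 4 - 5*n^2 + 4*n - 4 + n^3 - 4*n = n^3 - 5*n^2 + 2*n + 8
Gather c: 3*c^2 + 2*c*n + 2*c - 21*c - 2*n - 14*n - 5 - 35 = 3*c^2 + c*(2*n - 19) - 16*n - 40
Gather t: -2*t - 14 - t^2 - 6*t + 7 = -t^2 - 8*t - 7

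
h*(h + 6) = h^2 + 6*h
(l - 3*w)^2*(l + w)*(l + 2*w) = l^4 - 3*l^3*w - 7*l^2*w^2 + 15*l*w^3 + 18*w^4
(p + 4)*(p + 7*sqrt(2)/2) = p^2 + 4*p + 7*sqrt(2)*p/2 + 14*sqrt(2)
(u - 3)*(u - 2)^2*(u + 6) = u^4 - u^3 - 26*u^2 + 84*u - 72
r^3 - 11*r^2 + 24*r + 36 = (r - 6)^2*(r + 1)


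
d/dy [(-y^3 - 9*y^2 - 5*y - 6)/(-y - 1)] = (2*y^3 + 12*y^2 + 18*y - 1)/(y^2 + 2*y + 1)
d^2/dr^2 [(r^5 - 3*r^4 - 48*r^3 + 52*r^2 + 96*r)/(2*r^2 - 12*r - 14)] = (3*r^4 - 60*r^3 + 378*r^2 - 588*r - 1484)/(r^3 - 21*r^2 + 147*r - 343)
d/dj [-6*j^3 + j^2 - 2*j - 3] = -18*j^2 + 2*j - 2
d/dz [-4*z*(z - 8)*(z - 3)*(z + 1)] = -16*z^3 + 120*z^2 - 104*z - 96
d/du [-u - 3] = -1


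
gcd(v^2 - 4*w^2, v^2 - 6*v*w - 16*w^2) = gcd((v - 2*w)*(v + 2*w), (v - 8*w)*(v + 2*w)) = v + 2*w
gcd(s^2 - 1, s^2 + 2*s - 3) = s - 1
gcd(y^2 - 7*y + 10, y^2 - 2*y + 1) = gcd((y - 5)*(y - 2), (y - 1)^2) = 1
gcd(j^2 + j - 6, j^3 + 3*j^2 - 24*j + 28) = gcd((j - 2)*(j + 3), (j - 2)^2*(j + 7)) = j - 2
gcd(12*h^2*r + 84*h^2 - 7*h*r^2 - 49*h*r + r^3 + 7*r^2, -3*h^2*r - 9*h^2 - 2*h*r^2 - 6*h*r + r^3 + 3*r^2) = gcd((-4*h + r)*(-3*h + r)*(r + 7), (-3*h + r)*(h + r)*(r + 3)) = -3*h + r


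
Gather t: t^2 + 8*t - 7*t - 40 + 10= t^2 + t - 30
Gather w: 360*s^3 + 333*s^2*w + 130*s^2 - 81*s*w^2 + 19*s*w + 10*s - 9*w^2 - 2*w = 360*s^3 + 130*s^2 + 10*s + w^2*(-81*s - 9) + w*(333*s^2 + 19*s - 2)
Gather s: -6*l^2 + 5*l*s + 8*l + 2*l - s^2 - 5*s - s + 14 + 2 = -6*l^2 + 10*l - s^2 + s*(5*l - 6) + 16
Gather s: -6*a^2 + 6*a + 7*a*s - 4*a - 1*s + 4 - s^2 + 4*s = -6*a^2 + 2*a - s^2 + s*(7*a + 3) + 4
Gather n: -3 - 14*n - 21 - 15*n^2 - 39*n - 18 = -15*n^2 - 53*n - 42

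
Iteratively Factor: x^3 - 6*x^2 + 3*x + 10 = (x - 2)*(x^2 - 4*x - 5) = (x - 5)*(x - 2)*(x + 1)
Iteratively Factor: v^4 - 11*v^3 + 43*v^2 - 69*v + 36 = (v - 3)*(v^3 - 8*v^2 + 19*v - 12) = (v - 3)*(v - 1)*(v^2 - 7*v + 12) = (v - 3)^2*(v - 1)*(v - 4)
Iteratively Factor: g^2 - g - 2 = (g + 1)*(g - 2)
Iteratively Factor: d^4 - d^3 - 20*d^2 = (d + 4)*(d^3 - 5*d^2) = (d - 5)*(d + 4)*(d^2) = d*(d - 5)*(d + 4)*(d)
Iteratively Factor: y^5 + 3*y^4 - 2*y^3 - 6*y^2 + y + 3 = (y + 1)*(y^4 + 2*y^3 - 4*y^2 - 2*y + 3) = (y + 1)*(y + 3)*(y^3 - y^2 - y + 1) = (y - 1)*(y + 1)*(y + 3)*(y^2 - 1) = (y - 1)^2*(y + 1)*(y + 3)*(y + 1)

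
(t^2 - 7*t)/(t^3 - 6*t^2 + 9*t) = (t - 7)/(t^2 - 6*t + 9)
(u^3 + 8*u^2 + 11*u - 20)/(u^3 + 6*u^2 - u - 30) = (u^2 + 3*u - 4)/(u^2 + u - 6)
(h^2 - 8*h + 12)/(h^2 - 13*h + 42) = (h - 2)/(h - 7)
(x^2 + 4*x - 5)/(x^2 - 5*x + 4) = (x + 5)/(x - 4)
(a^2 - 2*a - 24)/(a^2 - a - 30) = (a + 4)/(a + 5)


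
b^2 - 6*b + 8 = (b - 4)*(b - 2)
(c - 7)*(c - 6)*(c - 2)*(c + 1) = c^4 - 14*c^3 + 53*c^2 - 16*c - 84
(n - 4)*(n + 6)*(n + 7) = n^3 + 9*n^2 - 10*n - 168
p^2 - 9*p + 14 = (p - 7)*(p - 2)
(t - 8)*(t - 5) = t^2 - 13*t + 40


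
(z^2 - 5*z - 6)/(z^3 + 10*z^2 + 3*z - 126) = (z^2 - 5*z - 6)/(z^3 + 10*z^2 + 3*z - 126)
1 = 1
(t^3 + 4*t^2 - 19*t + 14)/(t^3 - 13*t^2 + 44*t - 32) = (t^2 + 5*t - 14)/(t^2 - 12*t + 32)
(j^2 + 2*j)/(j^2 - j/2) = 2*(j + 2)/(2*j - 1)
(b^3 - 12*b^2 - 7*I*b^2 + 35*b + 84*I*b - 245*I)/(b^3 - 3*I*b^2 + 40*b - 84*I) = (b^2 - 12*b + 35)/(b^2 + 4*I*b + 12)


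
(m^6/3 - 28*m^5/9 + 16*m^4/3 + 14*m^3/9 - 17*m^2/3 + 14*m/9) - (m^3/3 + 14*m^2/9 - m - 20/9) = m^6/3 - 28*m^5/9 + 16*m^4/3 + 11*m^3/9 - 65*m^2/9 + 23*m/9 + 20/9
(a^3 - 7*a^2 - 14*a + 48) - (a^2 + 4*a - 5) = a^3 - 8*a^2 - 18*a + 53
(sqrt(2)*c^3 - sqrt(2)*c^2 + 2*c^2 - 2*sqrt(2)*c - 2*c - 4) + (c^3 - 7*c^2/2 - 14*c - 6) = c^3 + sqrt(2)*c^3 - 3*c^2/2 - sqrt(2)*c^2 - 16*c - 2*sqrt(2)*c - 10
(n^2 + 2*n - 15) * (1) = n^2 + 2*n - 15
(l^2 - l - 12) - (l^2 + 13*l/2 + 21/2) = -15*l/2 - 45/2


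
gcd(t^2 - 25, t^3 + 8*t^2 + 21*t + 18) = 1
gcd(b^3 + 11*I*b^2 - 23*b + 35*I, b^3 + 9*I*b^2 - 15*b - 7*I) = b + 7*I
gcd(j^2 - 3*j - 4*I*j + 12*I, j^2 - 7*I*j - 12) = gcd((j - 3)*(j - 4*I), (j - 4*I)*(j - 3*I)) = j - 4*I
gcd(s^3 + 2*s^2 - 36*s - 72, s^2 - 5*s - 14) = s + 2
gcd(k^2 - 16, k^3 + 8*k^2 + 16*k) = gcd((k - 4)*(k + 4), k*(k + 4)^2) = k + 4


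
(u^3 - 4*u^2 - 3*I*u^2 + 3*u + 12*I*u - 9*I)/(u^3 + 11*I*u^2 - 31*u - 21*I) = (u^3 + u^2*(-4 - 3*I) + u*(3 + 12*I) - 9*I)/(u^3 + 11*I*u^2 - 31*u - 21*I)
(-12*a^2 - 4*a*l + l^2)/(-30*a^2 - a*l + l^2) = (2*a + l)/(5*a + l)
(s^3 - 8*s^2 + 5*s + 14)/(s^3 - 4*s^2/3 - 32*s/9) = 9*(-s^3 + 8*s^2 - 5*s - 14)/(s*(-9*s^2 + 12*s + 32))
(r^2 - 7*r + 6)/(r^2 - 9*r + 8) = (r - 6)/(r - 8)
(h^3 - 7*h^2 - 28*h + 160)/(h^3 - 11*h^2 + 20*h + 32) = (h + 5)/(h + 1)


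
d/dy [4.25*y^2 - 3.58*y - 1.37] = 8.5*y - 3.58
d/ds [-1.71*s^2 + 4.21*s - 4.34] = 4.21 - 3.42*s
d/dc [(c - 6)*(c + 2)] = 2*c - 4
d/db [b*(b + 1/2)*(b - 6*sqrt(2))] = 3*b^2 - 12*sqrt(2)*b + b - 3*sqrt(2)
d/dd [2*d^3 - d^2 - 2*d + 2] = 6*d^2 - 2*d - 2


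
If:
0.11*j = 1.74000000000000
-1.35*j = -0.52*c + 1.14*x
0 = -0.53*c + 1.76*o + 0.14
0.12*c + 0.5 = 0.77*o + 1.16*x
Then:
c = 34.77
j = 15.82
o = 10.39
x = -2.87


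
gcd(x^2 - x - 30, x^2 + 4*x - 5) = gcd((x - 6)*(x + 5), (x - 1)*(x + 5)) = x + 5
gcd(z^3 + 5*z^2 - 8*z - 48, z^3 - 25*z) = 1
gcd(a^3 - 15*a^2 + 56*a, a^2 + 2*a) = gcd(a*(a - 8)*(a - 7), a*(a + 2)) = a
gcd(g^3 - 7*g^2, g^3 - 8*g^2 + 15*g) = g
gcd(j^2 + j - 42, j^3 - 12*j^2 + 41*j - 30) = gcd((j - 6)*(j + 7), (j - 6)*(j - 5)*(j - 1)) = j - 6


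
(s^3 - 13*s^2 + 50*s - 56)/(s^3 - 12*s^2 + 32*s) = (s^2 - 9*s + 14)/(s*(s - 8))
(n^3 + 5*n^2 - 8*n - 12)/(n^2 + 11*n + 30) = (n^2 - n - 2)/(n + 5)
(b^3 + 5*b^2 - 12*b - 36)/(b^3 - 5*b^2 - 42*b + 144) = (b + 2)/(b - 8)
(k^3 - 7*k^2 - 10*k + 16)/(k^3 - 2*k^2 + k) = (k^2 - 6*k - 16)/(k*(k - 1))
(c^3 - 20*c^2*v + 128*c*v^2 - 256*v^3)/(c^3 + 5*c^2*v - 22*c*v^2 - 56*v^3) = (c^2 - 16*c*v + 64*v^2)/(c^2 + 9*c*v + 14*v^2)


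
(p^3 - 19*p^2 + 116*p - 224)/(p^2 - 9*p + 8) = (p^2 - 11*p + 28)/(p - 1)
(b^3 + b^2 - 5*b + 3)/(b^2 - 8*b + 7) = (b^2 + 2*b - 3)/(b - 7)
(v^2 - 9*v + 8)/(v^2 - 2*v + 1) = (v - 8)/(v - 1)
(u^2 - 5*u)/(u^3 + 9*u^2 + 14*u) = (u - 5)/(u^2 + 9*u + 14)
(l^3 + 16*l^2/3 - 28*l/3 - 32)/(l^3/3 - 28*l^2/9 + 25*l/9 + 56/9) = 3*(3*l^3 + 16*l^2 - 28*l - 96)/(3*l^3 - 28*l^2 + 25*l + 56)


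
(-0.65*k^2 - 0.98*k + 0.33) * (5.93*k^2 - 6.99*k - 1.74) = -3.8545*k^4 - 1.2679*k^3 + 9.9381*k^2 - 0.6015*k - 0.5742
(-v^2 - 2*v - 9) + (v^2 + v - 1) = -v - 10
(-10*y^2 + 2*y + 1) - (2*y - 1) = 2 - 10*y^2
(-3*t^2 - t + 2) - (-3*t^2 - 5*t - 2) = 4*t + 4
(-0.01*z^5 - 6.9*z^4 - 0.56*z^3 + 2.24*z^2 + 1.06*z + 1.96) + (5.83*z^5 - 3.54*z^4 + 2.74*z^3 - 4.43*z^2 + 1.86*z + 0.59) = 5.82*z^5 - 10.44*z^4 + 2.18*z^3 - 2.19*z^2 + 2.92*z + 2.55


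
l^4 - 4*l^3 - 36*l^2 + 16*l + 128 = (l - 8)*(l - 2)*(l + 2)*(l + 4)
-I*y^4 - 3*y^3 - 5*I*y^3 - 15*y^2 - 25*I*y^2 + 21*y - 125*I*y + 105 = (y + 5)*(y - 7*I)*(y + 3*I)*(-I*y + 1)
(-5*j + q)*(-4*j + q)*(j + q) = 20*j^3 + 11*j^2*q - 8*j*q^2 + q^3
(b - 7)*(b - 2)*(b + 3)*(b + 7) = b^4 + b^3 - 55*b^2 - 49*b + 294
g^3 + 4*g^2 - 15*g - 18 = (g - 3)*(g + 1)*(g + 6)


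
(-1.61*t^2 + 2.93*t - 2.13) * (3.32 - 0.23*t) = 0.3703*t^3 - 6.0191*t^2 + 10.2175*t - 7.0716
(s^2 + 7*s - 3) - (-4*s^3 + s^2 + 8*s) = 4*s^3 - s - 3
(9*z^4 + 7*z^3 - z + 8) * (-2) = -18*z^4 - 14*z^3 + 2*z - 16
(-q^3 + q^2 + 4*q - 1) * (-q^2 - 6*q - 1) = q^5 + 5*q^4 - 9*q^3 - 24*q^2 + 2*q + 1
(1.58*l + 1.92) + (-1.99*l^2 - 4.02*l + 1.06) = -1.99*l^2 - 2.44*l + 2.98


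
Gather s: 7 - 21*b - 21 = -21*b - 14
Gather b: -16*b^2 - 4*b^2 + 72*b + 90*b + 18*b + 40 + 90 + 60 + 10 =-20*b^2 + 180*b + 200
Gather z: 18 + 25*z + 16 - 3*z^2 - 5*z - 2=-3*z^2 + 20*z + 32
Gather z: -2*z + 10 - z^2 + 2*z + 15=25 - z^2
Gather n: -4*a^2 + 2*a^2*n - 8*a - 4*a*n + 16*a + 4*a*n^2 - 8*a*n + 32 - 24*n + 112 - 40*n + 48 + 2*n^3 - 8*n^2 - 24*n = -4*a^2 + 8*a + 2*n^3 + n^2*(4*a - 8) + n*(2*a^2 - 12*a - 88) + 192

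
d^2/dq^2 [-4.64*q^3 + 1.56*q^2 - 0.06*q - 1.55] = 3.12 - 27.84*q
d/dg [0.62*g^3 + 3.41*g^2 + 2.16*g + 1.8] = 1.86*g^2 + 6.82*g + 2.16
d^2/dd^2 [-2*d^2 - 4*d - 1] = -4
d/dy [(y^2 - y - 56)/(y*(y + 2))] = (3*y^2 + 112*y + 112)/(y^2*(y^2 + 4*y + 4))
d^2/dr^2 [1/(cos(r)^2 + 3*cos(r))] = (-(1 - cos(2*r))^2 + 45*cos(r)/4 - 11*cos(2*r)/2 - 9*cos(3*r)/4 + 33/2)/((cos(r) + 3)^3*cos(r)^3)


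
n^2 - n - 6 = (n - 3)*(n + 2)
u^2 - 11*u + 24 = (u - 8)*(u - 3)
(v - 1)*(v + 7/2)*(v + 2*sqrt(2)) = v^3 + 5*v^2/2 + 2*sqrt(2)*v^2 - 7*v/2 + 5*sqrt(2)*v - 7*sqrt(2)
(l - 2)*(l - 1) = l^2 - 3*l + 2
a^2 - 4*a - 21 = (a - 7)*(a + 3)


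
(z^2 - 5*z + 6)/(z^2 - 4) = (z - 3)/(z + 2)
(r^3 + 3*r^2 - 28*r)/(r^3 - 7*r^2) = (r^2 + 3*r - 28)/(r*(r - 7))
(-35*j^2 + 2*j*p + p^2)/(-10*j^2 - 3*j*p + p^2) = (7*j + p)/(2*j + p)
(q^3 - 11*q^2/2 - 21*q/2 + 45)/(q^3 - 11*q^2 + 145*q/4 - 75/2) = 2*(q + 3)/(2*q - 5)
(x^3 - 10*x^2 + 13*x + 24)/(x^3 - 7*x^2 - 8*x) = (x - 3)/x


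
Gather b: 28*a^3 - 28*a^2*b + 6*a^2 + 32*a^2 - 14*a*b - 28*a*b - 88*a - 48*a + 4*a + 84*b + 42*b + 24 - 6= 28*a^3 + 38*a^2 - 132*a + b*(-28*a^2 - 42*a + 126) + 18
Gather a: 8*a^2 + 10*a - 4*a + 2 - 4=8*a^2 + 6*a - 2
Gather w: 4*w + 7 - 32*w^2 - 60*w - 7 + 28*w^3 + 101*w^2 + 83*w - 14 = 28*w^3 + 69*w^2 + 27*w - 14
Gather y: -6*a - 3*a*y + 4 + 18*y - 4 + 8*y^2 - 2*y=-6*a + 8*y^2 + y*(16 - 3*a)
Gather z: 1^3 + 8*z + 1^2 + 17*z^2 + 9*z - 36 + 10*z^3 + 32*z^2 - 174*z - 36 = 10*z^3 + 49*z^2 - 157*z - 70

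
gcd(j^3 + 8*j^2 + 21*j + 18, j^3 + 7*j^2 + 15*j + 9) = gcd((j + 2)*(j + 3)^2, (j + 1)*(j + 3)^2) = j^2 + 6*j + 9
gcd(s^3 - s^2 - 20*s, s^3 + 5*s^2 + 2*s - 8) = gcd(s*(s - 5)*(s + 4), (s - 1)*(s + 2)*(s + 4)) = s + 4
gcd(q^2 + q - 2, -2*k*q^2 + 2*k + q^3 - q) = q - 1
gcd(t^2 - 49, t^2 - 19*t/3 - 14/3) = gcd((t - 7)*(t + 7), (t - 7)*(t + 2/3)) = t - 7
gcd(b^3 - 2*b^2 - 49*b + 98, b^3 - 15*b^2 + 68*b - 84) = b^2 - 9*b + 14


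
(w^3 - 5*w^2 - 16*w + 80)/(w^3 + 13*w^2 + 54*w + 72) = (w^2 - 9*w + 20)/(w^2 + 9*w + 18)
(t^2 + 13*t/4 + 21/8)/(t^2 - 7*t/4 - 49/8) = (2*t + 3)/(2*t - 7)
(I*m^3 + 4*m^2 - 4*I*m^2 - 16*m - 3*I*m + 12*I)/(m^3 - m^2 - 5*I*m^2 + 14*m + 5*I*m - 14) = (I*m^3 + 4*m^2*(1 - I) - m*(16 + 3*I) + 12*I)/(m^3 - m^2*(1 + 5*I) + m*(14 + 5*I) - 14)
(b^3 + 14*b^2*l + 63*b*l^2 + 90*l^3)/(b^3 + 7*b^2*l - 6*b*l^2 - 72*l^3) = (b^2 + 8*b*l + 15*l^2)/(b^2 + b*l - 12*l^2)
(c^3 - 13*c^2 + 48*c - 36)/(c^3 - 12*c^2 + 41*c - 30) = (c - 6)/(c - 5)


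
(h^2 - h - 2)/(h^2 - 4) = (h + 1)/(h + 2)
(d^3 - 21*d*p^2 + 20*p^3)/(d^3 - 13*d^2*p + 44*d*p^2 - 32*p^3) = (-d - 5*p)/(-d + 8*p)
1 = 1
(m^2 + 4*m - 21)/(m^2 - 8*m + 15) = (m + 7)/(m - 5)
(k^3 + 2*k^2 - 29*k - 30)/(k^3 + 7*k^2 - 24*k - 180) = (k + 1)/(k + 6)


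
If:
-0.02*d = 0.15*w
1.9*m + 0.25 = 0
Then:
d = -7.5*w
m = -0.13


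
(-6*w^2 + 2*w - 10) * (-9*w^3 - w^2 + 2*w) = 54*w^5 - 12*w^4 + 76*w^3 + 14*w^2 - 20*w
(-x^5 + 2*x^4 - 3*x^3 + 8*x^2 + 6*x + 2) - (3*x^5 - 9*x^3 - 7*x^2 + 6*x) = -4*x^5 + 2*x^4 + 6*x^3 + 15*x^2 + 2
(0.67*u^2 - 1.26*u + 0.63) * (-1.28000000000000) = -0.8576*u^2 + 1.6128*u - 0.8064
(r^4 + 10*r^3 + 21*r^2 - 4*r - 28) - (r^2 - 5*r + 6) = r^4 + 10*r^3 + 20*r^2 + r - 34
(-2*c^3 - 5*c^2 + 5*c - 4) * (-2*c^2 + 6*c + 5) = 4*c^5 - 2*c^4 - 50*c^3 + 13*c^2 + c - 20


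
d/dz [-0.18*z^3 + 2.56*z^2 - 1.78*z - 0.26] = -0.54*z^2 + 5.12*z - 1.78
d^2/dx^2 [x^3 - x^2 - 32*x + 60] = 6*x - 2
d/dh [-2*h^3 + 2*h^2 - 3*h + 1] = -6*h^2 + 4*h - 3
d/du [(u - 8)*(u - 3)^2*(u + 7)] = 4*u^3 - 21*u^2 - 82*u + 327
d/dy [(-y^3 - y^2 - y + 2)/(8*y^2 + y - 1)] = (-8*y^4 - 2*y^3 + 10*y^2 - 30*y - 1)/(64*y^4 + 16*y^3 - 15*y^2 - 2*y + 1)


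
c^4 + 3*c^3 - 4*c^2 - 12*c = c*(c - 2)*(c + 2)*(c + 3)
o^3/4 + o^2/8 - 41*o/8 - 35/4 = (o/4 + 1/2)*(o - 5)*(o + 7/2)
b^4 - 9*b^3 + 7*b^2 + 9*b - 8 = (b - 8)*(b - 1)^2*(b + 1)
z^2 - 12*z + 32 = (z - 8)*(z - 4)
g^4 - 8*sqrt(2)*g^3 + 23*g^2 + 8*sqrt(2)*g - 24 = (g - 1)*(g + 1)*(g - 6*sqrt(2))*(g - 2*sqrt(2))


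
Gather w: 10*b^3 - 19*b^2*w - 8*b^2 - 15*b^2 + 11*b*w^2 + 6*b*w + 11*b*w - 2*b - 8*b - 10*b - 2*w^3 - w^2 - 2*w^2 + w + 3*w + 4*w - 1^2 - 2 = 10*b^3 - 23*b^2 - 20*b - 2*w^3 + w^2*(11*b - 3) + w*(-19*b^2 + 17*b + 8) - 3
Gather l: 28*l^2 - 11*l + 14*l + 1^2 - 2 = 28*l^2 + 3*l - 1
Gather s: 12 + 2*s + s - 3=3*s + 9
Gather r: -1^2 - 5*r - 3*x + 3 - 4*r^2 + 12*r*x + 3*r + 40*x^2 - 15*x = -4*r^2 + r*(12*x - 2) + 40*x^2 - 18*x + 2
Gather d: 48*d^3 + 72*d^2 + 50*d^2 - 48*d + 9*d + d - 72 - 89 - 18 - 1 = 48*d^3 + 122*d^2 - 38*d - 180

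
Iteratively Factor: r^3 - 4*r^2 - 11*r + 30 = (r - 5)*(r^2 + r - 6) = (r - 5)*(r + 3)*(r - 2)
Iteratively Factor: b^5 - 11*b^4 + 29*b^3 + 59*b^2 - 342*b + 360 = (b - 4)*(b^4 - 7*b^3 + b^2 + 63*b - 90) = (b - 4)*(b - 3)*(b^3 - 4*b^2 - 11*b + 30) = (b - 4)*(b - 3)*(b + 3)*(b^2 - 7*b + 10) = (b - 5)*(b - 4)*(b - 3)*(b + 3)*(b - 2)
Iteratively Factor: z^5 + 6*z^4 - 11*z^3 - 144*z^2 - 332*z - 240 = (z + 2)*(z^4 + 4*z^3 - 19*z^2 - 106*z - 120) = (z + 2)^2*(z^3 + 2*z^2 - 23*z - 60) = (z - 5)*(z + 2)^2*(z^2 + 7*z + 12) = (z - 5)*(z + 2)^2*(z + 4)*(z + 3)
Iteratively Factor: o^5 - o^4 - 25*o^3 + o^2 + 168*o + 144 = (o + 3)*(o^4 - 4*o^3 - 13*o^2 + 40*o + 48) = (o + 1)*(o + 3)*(o^3 - 5*o^2 - 8*o + 48) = (o - 4)*(o + 1)*(o + 3)*(o^2 - o - 12) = (o - 4)*(o + 1)*(o + 3)^2*(o - 4)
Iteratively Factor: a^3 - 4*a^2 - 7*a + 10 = (a - 5)*(a^2 + a - 2) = (a - 5)*(a - 1)*(a + 2)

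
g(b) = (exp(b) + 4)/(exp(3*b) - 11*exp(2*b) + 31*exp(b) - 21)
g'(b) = (exp(b) + 4)*(-3*exp(3*b) + 22*exp(2*b) - 31*exp(b))/(exp(3*b) - 11*exp(2*b) + 31*exp(b) - 21)^2 + exp(b)/(exp(3*b) - 11*exp(2*b) + 31*exp(b) - 21) = (-(exp(b) + 4)*(3*exp(2*b) - 22*exp(b) + 31) + exp(3*b) - 11*exp(2*b) + 31*exp(b) - 21)*exp(b)/(exp(3*b) - 11*exp(2*b) + 31*exp(b) - 21)^2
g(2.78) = 0.01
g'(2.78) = -0.04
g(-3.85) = -0.20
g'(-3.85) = -0.01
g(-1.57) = -0.28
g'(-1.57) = -0.12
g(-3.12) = -0.21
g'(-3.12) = -0.02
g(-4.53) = -0.19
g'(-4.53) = -0.00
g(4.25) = 0.00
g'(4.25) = -0.00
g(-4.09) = -0.20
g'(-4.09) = -0.01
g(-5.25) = -0.19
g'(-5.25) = -0.00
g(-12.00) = -0.19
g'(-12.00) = 0.00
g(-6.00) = -0.19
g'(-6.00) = 0.00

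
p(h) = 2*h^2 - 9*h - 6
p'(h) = 4*h - 9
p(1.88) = -15.85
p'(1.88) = -1.48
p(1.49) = -14.97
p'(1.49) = -3.04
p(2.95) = -15.14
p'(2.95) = 2.80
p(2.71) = -15.70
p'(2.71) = 1.84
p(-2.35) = 26.20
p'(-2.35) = -18.40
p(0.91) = -12.53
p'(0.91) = -5.36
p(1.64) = -15.38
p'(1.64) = -2.44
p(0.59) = -10.61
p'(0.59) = -6.64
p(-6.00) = 120.00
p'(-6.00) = -33.00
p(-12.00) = 390.00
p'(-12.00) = -57.00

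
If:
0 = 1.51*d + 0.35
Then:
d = -0.23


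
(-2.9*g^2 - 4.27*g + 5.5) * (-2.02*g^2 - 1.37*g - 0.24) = 5.858*g^4 + 12.5984*g^3 - 4.5641*g^2 - 6.5102*g - 1.32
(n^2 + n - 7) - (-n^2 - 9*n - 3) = 2*n^2 + 10*n - 4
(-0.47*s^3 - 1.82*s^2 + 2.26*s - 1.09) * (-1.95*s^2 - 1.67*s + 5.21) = 0.9165*s^5 + 4.3339*s^4 - 3.8163*s^3 - 11.1309*s^2 + 13.5949*s - 5.6789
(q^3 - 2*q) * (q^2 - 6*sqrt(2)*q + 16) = q^5 - 6*sqrt(2)*q^4 + 14*q^3 + 12*sqrt(2)*q^2 - 32*q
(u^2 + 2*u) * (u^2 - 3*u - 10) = u^4 - u^3 - 16*u^2 - 20*u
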